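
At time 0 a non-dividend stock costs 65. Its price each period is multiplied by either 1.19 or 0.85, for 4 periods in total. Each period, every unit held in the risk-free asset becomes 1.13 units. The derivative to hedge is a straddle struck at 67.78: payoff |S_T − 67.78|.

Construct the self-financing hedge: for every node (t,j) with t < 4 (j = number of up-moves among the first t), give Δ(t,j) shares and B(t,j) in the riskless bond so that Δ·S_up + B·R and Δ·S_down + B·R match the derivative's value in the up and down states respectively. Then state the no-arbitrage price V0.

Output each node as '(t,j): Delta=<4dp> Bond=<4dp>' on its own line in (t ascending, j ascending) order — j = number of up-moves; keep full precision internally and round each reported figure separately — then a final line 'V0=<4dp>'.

(0,0): Delta=0.8749 Bond=-32.7495
(1,0): Delta=0.4321 Bond=-12.5423
(1,1): Delta=0.9427 Bond=-42.2493
(2,0): Delta=-1.0000 Bond=53.0817
(2,1): Delta=0.6513 Bond=-28.5845
(2,2): Delta=0.9873 Bond=-51.8469
(3,0): Delta=-1.0000 Bond=59.9823
(3,1): Delta=-1.0000 Bond=59.9823
(3,2): Delta=0.9040 Bond=-52.0754
(3,3): Delta=1.0000 Bond=-59.9823
V0=24.1182

The replicating-portfolio and risk-neutral prices coincide; use p* = (1.13−0.85)/(1.19−0.85) = 0.8235 for the latter.
Terminal values V(4,·): V(4,0)=33.8496, V(4,1)=20.2774, V(4,2)=1.2764, V(4,3)=25.3250, V(4,4)=62.5670
(3,0): S=39.9181. Δ = (V_up−V_dn)/(S_up−S_dn) = (20.2774−33.8496)/(47.5026−33.9304) = -1.0000. V = [p*·20.2774 + (1−p*)·33.8496]/1.13 = 20.0642. B = V − Δ·S = 59.9823.
(3,1): S=55.8854. Δ = (V_up−V_dn)/(S_up−S_dn) = (1.2764−20.2774)/(66.5036−47.5026) = -1.0000. V = [p*·1.2764 + (1−p*)·20.2774]/1.13 = 4.0969. B = V − Δ·S = 59.9823.
(3,2): S=78.2395. Δ = (V_up−V_dn)/(S_up−S_dn) = (25.3250−1.2764)/(93.1050−66.5036) = 0.9040. V = [p*·25.3250 + (1−p*)·1.2764]/1.13 = 18.6559. B = V − Δ·S = -52.0754.
(3,3): S=109.5353. Δ = (V_up−V_dn)/(S_up−S_dn) = (62.5670−25.3250)/(130.3470−93.1050) = 1.0000. V = [p*·62.5670 + (1−p*)·25.3250]/1.13 = 49.5530. B = V − Δ·S = -59.9823.
(2,0): S=46.9625. Δ = (V_up−V_dn)/(S_up−S_dn) = (4.0969−20.0642)/(55.8854−39.9181) = -1.0000. V = [p*·4.0969 + (1−p*)·20.0642]/1.13 = 6.1192. B = V − Δ·S = 53.0817.
(2,1): S=65.7475. Δ = (V_up−V_dn)/(S_up−S_dn) = (18.6559−4.0969)/(78.2395−55.8854) = 0.6513. V = [p*·18.6559 + (1−p*)·4.0969]/1.13 = 14.2360. B = V − Δ·S = -28.5845.
(2,2): S=92.0465. Δ = (V_up−V_dn)/(S_up−S_dn) = (49.5530−18.6559)/(109.5353−78.2395) = 0.9873. V = [p*·49.5530 + (1−p*)·18.6559]/1.13 = 39.0271. B = V − Δ·S = -51.8469.
(1,0): S=55.2500. Δ = (V_up−V_dn)/(S_up−S_dn) = (14.2360−6.1192)/(65.7475−46.9625) = 0.4321. V = [p*·14.2360 + (1−p*)·6.1192]/1.13 = 11.3306. B = V − Δ·S = -12.5423.
(1,1): S=77.3500. Δ = (V_up−V_dn)/(S_up−S_dn) = (39.0271−14.2360)/(92.0465−65.7475) = 0.9427. V = [p*·39.0271 + (1−p*)·14.2360]/1.13 = 30.6656. B = V − Δ·S = -42.2493.
(0,0): S=65.0000. Δ = (V_up−V_dn)/(S_up−S_dn) = (30.6656−11.3306)/(77.3500−55.2500) = 0.8749. V = [p*·30.6656 + (1−p*)·11.3306]/1.13 = 24.1182. B = V − Δ·S = -32.7495.
Self-financing check: at every node Δ·S+B equals the discounted successor values.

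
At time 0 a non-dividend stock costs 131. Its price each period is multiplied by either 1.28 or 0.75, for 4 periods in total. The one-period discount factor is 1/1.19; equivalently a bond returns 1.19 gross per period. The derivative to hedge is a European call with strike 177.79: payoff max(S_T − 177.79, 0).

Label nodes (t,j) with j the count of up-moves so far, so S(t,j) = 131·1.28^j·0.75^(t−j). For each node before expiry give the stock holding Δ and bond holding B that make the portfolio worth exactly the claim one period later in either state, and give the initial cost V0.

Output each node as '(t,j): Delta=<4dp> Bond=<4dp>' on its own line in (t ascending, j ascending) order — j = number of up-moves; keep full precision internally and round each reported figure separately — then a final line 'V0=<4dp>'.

Under the risk-neutral measure, an up-move has probability p* = (R−d)/(u−d) = 0.8302 and values discount at R = 1.19.
Terminal values V(4,·): V(4,0)=0.0000, V(4,1)=0.0000, V(4,2)=0.0000, V(4,3)=28.2552, V(4,4)=173.8604
Node (3,0) S=55.2656: V=(p*·0.0000+(1−p*)·0.0000)/1.19=0.0000; Δ=(0.0000−0.0000)/(70.7400−41.4492)=0.0000; B=V−Δ·S=0.0000
Node (3,1) S=94.3200: V=(p*·0.0000+(1−p*)·0.0000)/1.19=0.0000; Δ=(0.0000−0.0000)/(120.7296−70.7400)=0.0000; B=V−Δ·S=0.0000
Node (3,2) S=160.9728: V=(p*·28.2552+(1−p*)·0.0000)/1.19=19.7119; Δ=(28.2552−0.0000)/(206.0452−120.7296)=0.3312; B=V−Δ·S=-33.5998
Node (3,3) S=274.7269: V=(p*·173.8604+(1−p*)·28.2552)/1.19=125.3236; Δ=(173.8604−28.2552)/(351.6504−206.0452)=1.0000; B=V−Δ·S=-149.4034
Node (2,0) S=73.6875: V=(p*·0.0000+(1−p*)·0.0000)/1.19=0.0000; Δ=(0.0000−0.0000)/(94.3200−55.2656)=0.0000; B=V−Δ·S=0.0000
Node (2,1) S=125.7600: V=(p*·19.7119+(1−p*)·0.0000)/1.19=13.7517; Δ=(19.7119−0.0000)/(160.9728−94.3200)=0.2957; B=V−Δ·S=-23.4405
Node (2,2) S=214.6304: V=(p*·125.3236+(1−p*)·19.7119)/1.19=90.2433; Δ=(125.3236−19.7119)/(274.7269−160.9728)=0.9284; B=V−Δ·S=-109.0240
Node (1,0) S=98.2500: V=(p*·13.7517+(1−p*)·0.0000)/1.19=9.5937; Δ=(13.7517−0.0000)/(125.7600−73.6875)=0.2641; B=V−Δ·S=-16.3530
Node (1,1) S=167.6800: V=(p*·90.2433+(1−p*)·13.7517)/1.19=64.9194; Δ=(90.2433−13.7517)/(214.6304−125.7600)=0.8607; B=V−Δ·S=-79.4042
Node (0,0) S=131.0000: V=(p*·64.9194+(1−p*)·9.5937)/1.19=46.6593; Δ=(64.9194−9.5937)/(167.6800−98.2500)=0.7969; B=V−Δ·S=-57.7289
Check: Δ(0,0)·S0 + B(0,0) = 46.6593 = V0.

(0,0): Delta=0.7969 Bond=-57.7289
(1,0): Delta=0.2641 Bond=-16.3530
(1,1): Delta=0.8607 Bond=-79.4042
(2,0): Delta=0.0000 Bond=0.0000
(2,1): Delta=0.2957 Bond=-23.4405
(2,2): Delta=0.9284 Bond=-109.0240
(3,0): Delta=0.0000 Bond=0.0000
(3,1): Delta=0.0000 Bond=0.0000
(3,2): Delta=0.3312 Bond=-33.5998
(3,3): Delta=1.0000 Bond=-149.4034
V0=46.6593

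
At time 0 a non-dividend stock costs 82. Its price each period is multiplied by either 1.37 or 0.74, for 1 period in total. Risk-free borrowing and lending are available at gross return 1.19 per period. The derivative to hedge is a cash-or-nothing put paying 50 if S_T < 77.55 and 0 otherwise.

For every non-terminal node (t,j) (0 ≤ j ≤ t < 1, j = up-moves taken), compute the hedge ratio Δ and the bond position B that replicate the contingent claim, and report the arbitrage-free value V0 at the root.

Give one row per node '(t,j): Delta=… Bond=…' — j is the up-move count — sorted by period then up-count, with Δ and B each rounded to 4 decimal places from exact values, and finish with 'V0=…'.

Risk-neutral probability p* = (R−d)/(u−d) = (1.19−0.74)/(1.37−0.74) = 0.7143.
At expiry t=1: V(1,0)=50.0000, V(1,1)=0.0000
  t=0,j=0: stock 82.0000 → up 112.3400 (V=0.0000), down 60.6800 (V=50.0000). Price 12.0048; hedge Δ=-0.9679, bond B=91.3699.
Self-financing check: at every node Δ·S+B equals the discounted successor values.

(0,0): Delta=-0.9679 Bond=91.3699
V0=12.0048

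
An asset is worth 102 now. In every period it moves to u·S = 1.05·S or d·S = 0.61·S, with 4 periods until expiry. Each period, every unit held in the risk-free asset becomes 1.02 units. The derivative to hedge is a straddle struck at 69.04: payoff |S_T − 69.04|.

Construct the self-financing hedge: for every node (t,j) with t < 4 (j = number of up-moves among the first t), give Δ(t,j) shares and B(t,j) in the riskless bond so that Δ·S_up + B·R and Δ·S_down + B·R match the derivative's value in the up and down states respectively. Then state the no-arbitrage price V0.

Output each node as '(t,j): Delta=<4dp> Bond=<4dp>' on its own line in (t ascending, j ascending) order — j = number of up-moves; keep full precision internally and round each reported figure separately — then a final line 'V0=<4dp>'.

(0,0): Delta=0.7875 Bond=-40.7873
(1,0): Delta=-0.8179 Bond=58.2805
(1,1): Delta=0.8557 Bond=-48.9116
(2,0): Delta=-1.0000 Bond=66.3591
(2,1): Delta=-0.8101 Bond=58.9403
(2,2): Delta=0.9265 Bond=-57.8530
(3,0): Delta=-1.0000 Bond=67.6863
(3,1): Delta=-1.0000 Bond=67.6863
(3,2): Delta=-0.8020 Bond=59.5654
(3,3): Delta=1.0000 Bond=-67.6863
V0=39.5345

Since d<R<u, set p* = (R−d)/(u−d) = 0.9318; price each node as the discounted p*-expectation of its children.
Payoff layer (t=4): V(4,0)=54.9172, V(4,1)=44.7303, V(4,2)=27.1955, V(4,3)=2.9874, V(4,4)=54.9416
  t=3,j=0: stock 23.1521 → up 24.3097 (V=44.7303), down 14.1228 (V=54.9172). Price 44.5342; hedge Δ=-1.0000, bond B=67.6863.
  t=3,j=1: stock 39.8519 → up 41.8445 (V=27.1955), down 24.3097 (V=44.7303). Price 27.8344; hedge Δ=-1.0000, bond B=67.6863.
  t=3,j=2: stock 68.5975 → up 72.0274 (V=2.9874), down 41.8445 (V=27.1955). Price 4.5470; hedge Δ=-0.8020, bond B=59.5654.
  t=3,j=3: stock 118.0778 → up 123.9816 (V=54.9416), down 72.0274 (V=2.9874). Price 50.3915; hedge Δ=1.0000, bond B=-67.6863.
  t=2,j=0: stock 37.9542 → up 39.8519 (V=27.8344), down 23.1521 (V=44.5342). Price 28.4049; hedge Δ=-1.0000, bond B=66.3591.
  t=2,j=1: stock 65.3310 → up 68.5976 (V=4.5470), down 39.8519 (V=27.8344). Price 6.0145; hedge Δ=-0.8101, bond B=58.9403.
  t=2,j=2: stock 112.4550 → up 118.0778 (V=50.3915), down 68.5975 (V=4.5470). Price 46.3389; hedge Δ=0.9265, bond B=-57.8530.
  t=1,j=0: stock 62.2200 → up 65.3310 (V=6.0145), down 37.9542 (V=28.4049). Price 7.3933; hedge Δ=-0.8179, bond B=58.2805.
  t=1,j=1: stock 107.1000 → up 112.4550 (V=46.3389), down 65.3310 (V=6.0145). Price 42.7349; hedge Δ=0.8557, bond B=-48.9116.
  t=0,j=0: stock 102.0000 → up 107.1000 (V=42.7349), down 62.2200 (V=7.3933). Price 39.5345; hedge Δ=0.7875, bond B=-40.7873.
Each (Δ,B) replicates both successor values, so the strategy is self-financing and V0 is arbitrage-free.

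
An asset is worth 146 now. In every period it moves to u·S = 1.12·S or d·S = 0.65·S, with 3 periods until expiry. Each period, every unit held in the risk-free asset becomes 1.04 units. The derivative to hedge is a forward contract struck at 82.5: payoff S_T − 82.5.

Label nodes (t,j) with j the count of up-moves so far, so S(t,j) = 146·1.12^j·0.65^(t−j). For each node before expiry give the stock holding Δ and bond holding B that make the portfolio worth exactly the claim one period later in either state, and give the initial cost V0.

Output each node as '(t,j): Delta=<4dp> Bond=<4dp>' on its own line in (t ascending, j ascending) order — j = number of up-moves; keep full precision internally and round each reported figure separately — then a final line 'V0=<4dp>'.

(0,0): Delta=1.0000 Bond=-73.3422
(1,0): Delta=1.0000 Bond=-76.2759
(1,1): Delta=1.0000 Bond=-76.2759
(2,0): Delta=1.0000 Bond=-79.3269
(2,1): Delta=1.0000 Bond=-79.3269
(2,2): Delta=1.0000 Bond=-79.3269
V0=72.6578

Risk-neutral probability p* = (R−d)/(u−d) = (1.04−0.65)/(1.12−0.65) = 0.8298.
Terminal values V(3,·): V(3,0)=-42.4047, V(3,1)=-13.4128, V(3,2)=36.5426, V(3,3)=122.6195
Node (2,0) S=61.6850: V=(p*·-13.4128+(1−p*)·-42.4047)/1.04=-17.6419; Δ=(-13.4128−-42.4047)/(69.0872−40.0953)=1.0000; B=V−Δ·S=-79.3269
Node (2,1) S=106.2880: V=(p*·36.5426+(1−p*)·-13.4128)/1.04=26.9611; Δ=(36.5426−-13.4128)/(119.0426−69.0872)=1.0000; B=V−Δ·S=-79.3269
Node (2,2) S=183.1424: V=(p*·122.6195+(1−p*)·36.5426)/1.04=103.8155; Δ=(122.6195−36.5426)/(205.1195−119.0426)=1.0000; B=V−Δ·S=-79.3269
Node (1,0) S=94.9000: V=(p*·26.9611+(1−p*)·-17.6419)/1.04=18.6241; Δ=(26.9611−-17.6419)/(106.2880−61.6850)=1.0000; B=V−Δ·S=-76.2759
Node (1,1) S=163.5200: V=(p*·103.8155+(1−p*)·26.9611)/1.04=87.2441; Δ=(103.8155−26.9611)/(183.1424−106.2880)=1.0000; B=V−Δ·S=-76.2759
Node (0,0) S=146.0000: V=(p*·87.2441+(1−p*)·18.6241)/1.04=72.6578; Δ=(87.2441−18.6241)/(163.5200−94.9000)=1.0000; B=V−Δ·S=-73.3422
Check: Δ(0,0)·S0 + B(0,0) = 72.6578 = V0.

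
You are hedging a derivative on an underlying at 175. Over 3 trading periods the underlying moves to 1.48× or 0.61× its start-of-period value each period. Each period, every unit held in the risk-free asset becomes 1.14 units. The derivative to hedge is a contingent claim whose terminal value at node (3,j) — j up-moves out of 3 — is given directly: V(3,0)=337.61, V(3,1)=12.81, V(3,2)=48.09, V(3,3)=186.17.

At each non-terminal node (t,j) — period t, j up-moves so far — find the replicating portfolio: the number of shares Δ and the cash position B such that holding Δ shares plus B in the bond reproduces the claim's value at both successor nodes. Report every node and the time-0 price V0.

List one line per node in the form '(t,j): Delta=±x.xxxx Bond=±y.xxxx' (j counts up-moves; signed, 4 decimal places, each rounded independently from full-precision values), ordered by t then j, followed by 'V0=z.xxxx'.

(0,0): Delta=0.0932 Bond=42.2413
(1,0): Delta=-0.9959 Bond=164.4146
(1,1): Delta=0.3811 Bond=-26.4265
(2,0): Delta=-5.7332 Bond=495.9152
(2,1): Delta=0.2567 Bond=-10.4619
(2,2): Delta=0.4140 Bond=-42.7410
V0=58.5475

Under the risk-neutral measure, an up-move has probability p* = (R−d)/(u−d) = 0.6092 and values discount at R = 1.14.
At expiry t=3: V(3,0)=337.6100, V(3,1)=12.8100, V(3,2)=48.0900, V(3,3)=186.1700
  t=2,j=0: stock 65.1175 → up 96.3739 (V=12.8100), down 39.7217 (V=337.6100). Price 122.5819; hedge Δ=-5.7332, bond B=495.9152.
  t=2,j=1: stock 157.9900 → up 233.8252 (V=48.0900), down 96.3739 (V=12.8100). Price 30.0898; hedge Δ=0.2567, bond B=-10.4619.
  t=2,j=2: stock 383.3200 → up 567.3136 (V=186.1700), down 233.8252 (V=48.0900). Price 115.9717; hedge Δ=0.4140, bond B=-42.7410.
  t=1,j=0: stock 106.7500 → up 157.9900 (V=30.0898), down 65.1175 (V=122.5819). Price 58.1019; hedge Δ=-0.9959, bond B=164.4146.
  t=1,j=1: stock 259.0000 → up 383.3200 (V=115.9717), down 157.9900 (V=30.0898). Price 72.2883; hedge Δ=0.3811, bond B=-26.4265.
  t=0,j=0: stock 175.0000 → up 259.0000 (V=72.2883), down 106.7500 (V=58.1019). Price 58.5475; hedge Δ=0.0932, bond B=42.2413.
The time-0 hedge costs 58.5475, which is the no-arbitrage price.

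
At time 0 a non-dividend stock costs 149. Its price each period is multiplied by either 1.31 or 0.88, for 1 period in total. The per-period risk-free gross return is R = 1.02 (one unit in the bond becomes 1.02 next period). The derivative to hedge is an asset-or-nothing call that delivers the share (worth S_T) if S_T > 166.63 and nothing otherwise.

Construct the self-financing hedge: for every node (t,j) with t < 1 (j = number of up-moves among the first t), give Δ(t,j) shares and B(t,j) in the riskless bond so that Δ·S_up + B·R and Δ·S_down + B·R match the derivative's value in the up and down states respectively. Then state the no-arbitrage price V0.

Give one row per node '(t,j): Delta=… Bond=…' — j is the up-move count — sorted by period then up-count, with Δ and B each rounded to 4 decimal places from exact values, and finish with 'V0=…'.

(0,0): Delta=3.0465 Bond=-391.6261
V0=62.3041

No-arbitrage ⇒ martingale measure with p* = (R−d)/(u−d) = 0.3256.
Terminal values V(1,·): V(1,0)=0.0000, V(1,1)=195.1900
  t=0,j=0: stock 149.0000 → up 195.1900 (V=195.1900), down 131.1200 (V=0.0000). Price 62.3041; hedge Δ=3.0465, bond B=-391.6261.
The time-0 hedge costs 62.3041, which is the no-arbitrage price.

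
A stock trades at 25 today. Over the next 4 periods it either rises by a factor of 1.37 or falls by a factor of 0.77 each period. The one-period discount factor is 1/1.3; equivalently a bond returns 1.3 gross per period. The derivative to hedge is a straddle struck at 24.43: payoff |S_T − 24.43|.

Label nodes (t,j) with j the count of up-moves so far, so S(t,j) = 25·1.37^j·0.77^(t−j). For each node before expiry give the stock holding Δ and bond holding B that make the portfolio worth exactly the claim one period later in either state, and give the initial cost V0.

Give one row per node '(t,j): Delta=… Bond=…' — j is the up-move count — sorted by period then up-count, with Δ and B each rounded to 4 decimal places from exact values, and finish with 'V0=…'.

Risk-neutral probability p* = (R−d)/(u−d) = (1.3−0.77)/(1.37−0.77) = 0.8833.
Payoff layer (t=4): V(4,0)=15.6417, V(4,1)=8.7937, V(4,2)=3.3904, V(4,3)=25.0685, V(4,4)=63.6388
  t=3,j=0: stock 11.4133 → up 15.6363 (V=8.7937), down 8.7883 (V=15.6417). Price 7.3790; hedge Δ=-1.0000, bond B=18.7923.
  t=3,j=1: stock 20.3068 → up 27.8204 (V=3.3904), down 15.6363 (V=8.7937). Price 3.0929; hedge Δ=-0.4435, bond B=12.0985.
  t=3,j=2: stock 36.1303 → up 49.4985 (V=25.0685), down 27.8204 (V=3.3904). Price 17.3380; hedge Δ=1.0000, bond B=-18.7923.
  t=3,j=3: stock 64.2838 → up 88.0688 (V=63.6388), down 49.4985 (V=25.0685). Price 45.4915; hedge Δ=1.0000, bond B=-18.7923.
  t=2,j=0: stock 14.8225 → up 20.3068 (V=3.0929), down 11.4133 (V=7.3790). Price 2.7638; hedge Δ=-0.4819, bond B=9.9073.
  t=2,j=1: stock 26.3725 → up 36.1303 (V=17.3380), down 20.3068 (V=3.0929). Price 12.0585; hedge Δ=0.9003, bond B=-11.6834.
  t=2,j=2: stock 46.9225 → up 64.2838 (V=45.4915), down 36.1303 (V=17.3380). Price 32.4669; hedge Δ=1.0000, bond B=-14.4556.
  t=1,j=0: stock 19.2500 → up 26.3725 (V=12.0585), down 14.8225 (V=2.7638). Price 8.4416; hedge Δ=0.8047, bond B=-7.0496.
  t=1,j=1: stock 34.2500 → up 46.9225 (V=32.4669), down 26.3725 (V=12.0585). Price 23.1430; hedge Δ=0.9931, bond B=-10.8709.
  t=0,j=0: stock 25.0000 → up 34.2500 (V=23.1430), down 19.2500 (V=8.4416). Price 16.4830; hedge Δ=0.9801, bond B=-8.0193.
Root portfolio cost Δ·25+B reproduces V0=16.4830.

(0,0): Delta=0.9801 Bond=-8.0193
(1,0): Delta=0.8047 Bond=-7.0496
(1,1): Delta=0.9931 Bond=-10.8709
(2,0): Delta=-0.4819 Bond=9.9073
(2,1): Delta=0.9003 Bond=-11.6834
(2,2): Delta=1.0000 Bond=-14.4556
(3,0): Delta=-1.0000 Bond=18.7923
(3,1): Delta=-0.4435 Bond=12.0985
(3,2): Delta=1.0000 Bond=-18.7923
(3,3): Delta=1.0000 Bond=-18.7923
V0=16.4830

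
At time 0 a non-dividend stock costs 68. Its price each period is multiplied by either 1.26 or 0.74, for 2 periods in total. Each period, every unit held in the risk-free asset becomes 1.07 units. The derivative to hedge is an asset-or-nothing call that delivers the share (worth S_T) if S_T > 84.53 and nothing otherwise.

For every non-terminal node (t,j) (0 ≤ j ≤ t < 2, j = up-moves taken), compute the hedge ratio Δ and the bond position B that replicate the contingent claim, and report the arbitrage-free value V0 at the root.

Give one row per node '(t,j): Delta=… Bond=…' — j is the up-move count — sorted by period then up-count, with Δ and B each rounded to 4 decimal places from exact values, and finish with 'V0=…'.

(0,0): Delta=1.8108 Bond=-85.1572
(1,0): Delta=0.0000 Bond=0.0000
(1,1): Delta=2.4231 Bond=-143.5802
V0=37.9755

The replicating-portfolio and risk-neutral prices coincide; use p* = (1.07−0.74)/(1.26−0.74) = 0.6346 for the latter.
Payoff layer (t=2): V(2,0)=0.0000, V(2,1)=0.0000, V(2,2)=107.9568
  t=1,j=0: stock 50.3200 → up 63.4032 (V=0.0000), down 37.2368 (V=0.0000). Price 0.0000; hedge Δ=0.0000, bond B=0.0000.
  t=1,j=1: stock 85.6800 → up 107.9568 (V=107.9568), down 63.4032 (V=0.0000). Price 64.0290; hedge Δ=2.4231, bond B=-143.5802.
  t=0,j=0: stock 68.0000 → up 85.6800 (V=64.0290), down 50.3200 (V=0.0000). Price 37.9755; hedge Δ=1.8108, bond B=-85.1572.
Check: Δ(0,0)·S0 + B(0,0) = 37.9755 = V0.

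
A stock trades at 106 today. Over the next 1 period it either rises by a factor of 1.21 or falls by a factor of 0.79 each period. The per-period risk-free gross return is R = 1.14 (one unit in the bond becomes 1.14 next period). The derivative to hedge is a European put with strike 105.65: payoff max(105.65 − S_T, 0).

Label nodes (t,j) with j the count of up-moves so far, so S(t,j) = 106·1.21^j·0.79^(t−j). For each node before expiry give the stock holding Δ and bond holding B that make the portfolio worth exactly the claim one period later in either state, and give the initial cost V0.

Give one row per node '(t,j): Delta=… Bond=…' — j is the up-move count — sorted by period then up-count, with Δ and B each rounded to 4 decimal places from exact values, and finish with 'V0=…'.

Risk-neutral probability p* = (R−d)/(u−d) = (1.14−0.79)/(1.21−0.79) = 0.8333.
At expiry t=1: V(1,0)=21.9100, V(1,1)=0.0000
  t=0,j=0: stock 106.0000 → up 128.2600 (V=0.0000), down 83.7400 (V=21.9100). Price 3.2032; hedge Δ=-0.4921, bond B=55.3699.
Each (Δ,B) replicates both successor values, so the strategy is self-financing and V0 is arbitrage-free.

(0,0): Delta=-0.4921 Bond=55.3699
V0=3.2032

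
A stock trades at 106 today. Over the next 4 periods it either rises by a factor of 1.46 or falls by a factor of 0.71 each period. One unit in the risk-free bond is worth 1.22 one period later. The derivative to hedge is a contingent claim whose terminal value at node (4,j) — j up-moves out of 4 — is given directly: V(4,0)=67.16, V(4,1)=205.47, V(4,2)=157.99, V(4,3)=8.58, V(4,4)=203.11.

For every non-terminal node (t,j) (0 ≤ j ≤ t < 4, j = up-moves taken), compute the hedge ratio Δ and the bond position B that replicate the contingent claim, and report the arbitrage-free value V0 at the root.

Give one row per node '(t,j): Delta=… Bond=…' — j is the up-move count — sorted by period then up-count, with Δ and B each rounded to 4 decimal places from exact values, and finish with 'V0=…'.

The replicating-portfolio and risk-neutral prices coincide; use p* = (1.22−0.71)/(1.46−0.71) = 0.6800 for the latter.
Payoff layer (t=4): V(4,0)=67.1600, V(4,1)=205.4700, V(4,2)=157.9900, V(4,3)=8.5800, V(4,4)=203.1100
(3,0): S=37.9386. Δ = (V_up−V_dn)/(S_up−S_dn) = (205.4700−67.1600)/(55.3903−26.9364) = 4.8608. V = [p*·205.4700 + (1−p*)·67.1600]/1.22 = 132.1400. B = V − Δ·S = -52.2733.
(3,1): S=78.0145. Δ = (V_up−V_dn)/(S_up−S_dn) = (157.9900−205.4700)/(113.9012−55.3903) = -0.8115. V = [p*·157.9900 + (1−p*)·205.4700]/1.22 = 141.9538. B = V − Δ·S = 205.2604.
(3,2): S=160.4242. Δ = (V_up−V_dn)/(S_up−S_dn) = (8.5800−157.9900)/(234.2194−113.9012) = -1.2418. V = [p*·8.5800 + (1−p*)·157.9900]/1.22 = 46.2223. B = V − Δ·S = 245.4356.
(3,3): S=329.8864. Δ = (V_up−V_dn)/(S_up−S_dn) = (203.1100−8.5800)/(481.6342−234.2194) = 0.7863. V = [p*·203.1100 + (1−p*)·8.5800]/1.22 = 115.4593. B = V − Δ·S = -143.9140.
(2,0): S=53.4346. Δ = (V_up−V_dn)/(S_up−S_dn) = (141.9538−132.1400)/(78.0145−37.9386) = 0.2449. V = [p*·141.9538 + (1−p*)·132.1400]/1.22 = 113.7814. B = V − Δ·S = 100.6964.
(2,1): S=109.8796. Δ = (V_up−V_dn)/(S_up−S_dn) = (46.2223−141.9538)/(160.4242−78.0145) = -1.1617. V = [p*·46.2223 + (1−p*)·141.9538]/1.22 = 62.9970. B = V − Δ·S = 190.6390.
(2,2): S=225.9496. Δ = (V_up−V_dn)/(S_up−S_dn) = (115.4593−46.2223)/(329.8864−160.4242) = 0.4086. V = [p*·115.4593 + (1−p*)·46.2223]/1.22 = 76.4783. B = V − Δ·S = -15.8378.
(1,0): S=75.2600. Δ = (V_up−V_dn)/(S_up−S_dn) = (62.9970−113.7814)/(109.8796−53.4346) = -0.8997. V = [p*·62.9970 + (1−p*)·113.7814]/1.22 = 64.9574. B = V − Δ·S = 132.6700.
(1,1): S=154.7600. Δ = (V_up−V_dn)/(S_up−S_dn) = (76.4783−62.9970)/(225.9496−109.8796) = 0.1161. V = [p*·76.4783 + (1−p*)·62.9970]/1.22 = 59.1510. B = V − Δ·S = 41.1760.
(0,0): S=106.0000. Δ = (V_up−V_dn)/(S_up−S_dn) = (59.1510−64.9574)/(154.7600−75.2600) = -0.0730. V = [p*·59.1510 + (1−p*)·64.9574]/1.22 = 50.0074. B = V − Δ·S = 57.7493.
Each (Δ,B) replicates both successor values, so the strategy is self-financing and V0 is arbitrage-free.

(0,0): Delta=-0.0730 Bond=57.7493
(1,0): Delta=-0.8997 Bond=132.6700
(1,1): Delta=0.1161 Bond=41.1760
(2,0): Delta=0.2449 Bond=100.6964
(2,1): Delta=-1.1617 Bond=190.6390
(2,2): Delta=0.4086 Bond=-15.8378
(3,0): Delta=4.8608 Bond=-52.2733
(3,1): Delta=-0.8115 Bond=205.2604
(3,2): Delta=-1.2418 Bond=245.4356
(3,3): Delta=0.7863 Bond=-143.9140
V0=50.0074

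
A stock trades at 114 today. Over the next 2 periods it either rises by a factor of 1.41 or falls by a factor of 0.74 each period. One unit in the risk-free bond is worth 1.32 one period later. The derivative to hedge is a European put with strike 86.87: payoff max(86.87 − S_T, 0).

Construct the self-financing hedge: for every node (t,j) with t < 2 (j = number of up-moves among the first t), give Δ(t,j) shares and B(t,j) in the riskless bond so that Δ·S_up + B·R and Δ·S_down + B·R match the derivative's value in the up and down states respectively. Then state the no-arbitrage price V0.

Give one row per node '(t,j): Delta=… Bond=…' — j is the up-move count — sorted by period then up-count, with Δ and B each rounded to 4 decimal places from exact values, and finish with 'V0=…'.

Risk-neutral probability p* = (R−d)/(u−d) = (1.32−0.74)/(1.41−0.74) = 0.8657.
Terminal payoffs: V(2,0)=24.4436, V(2,1)=0.0000, V(2,2)=0.0000
  t=1,j=0: stock 84.3600 → up 118.9476 (V=0.0000), down 62.4264 (V=24.4436). Price 2.4875; hedge Δ=-0.4325, bond B=38.9705.
  t=1,j=1: stock 160.7400 → up 226.6434 (V=0.0000), down 118.9476 (V=0.0000). Price 0.0000; hedge Δ=0.0000, bond B=0.0000.
  t=0,j=0: stock 114.0000 → up 160.7400 (V=0.0000), down 84.3600 (V=2.4875). Price 0.2531; hedge Δ=-0.0326, bond B=3.9658.
Root portfolio cost Δ·114+B reproduces V0=0.2531.

(0,0): Delta=-0.0326 Bond=3.9658
(1,0): Delta=-0.4325 Bond=38.9705
(1,1): Delta=0.0000 Bond=0.0000
V0=0.2531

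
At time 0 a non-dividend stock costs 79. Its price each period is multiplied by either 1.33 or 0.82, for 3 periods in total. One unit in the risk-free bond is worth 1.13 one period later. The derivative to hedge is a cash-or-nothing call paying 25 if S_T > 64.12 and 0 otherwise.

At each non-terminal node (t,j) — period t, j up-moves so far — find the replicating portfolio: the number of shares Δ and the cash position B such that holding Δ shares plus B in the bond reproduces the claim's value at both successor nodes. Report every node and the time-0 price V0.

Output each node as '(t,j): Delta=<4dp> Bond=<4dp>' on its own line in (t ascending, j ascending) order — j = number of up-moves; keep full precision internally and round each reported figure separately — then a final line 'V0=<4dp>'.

(0,0): Delta=0.0747 Bond=10.3775
(1,0): Delta=0.2626 Bond=-0.4441
(1,1): Delta=0.0000 Bond=19.5787
(2,0): Delta=0.9228 Bond=-35.5718
(2,1): Delta=0.0000 Bond=22.1239
(2,2): Delta=0.0000 Bond=22.1239
V0=16.2813

Risk-neutral probability p* = (R−d)/(u−d) = (1.13−0.82)/(1.33−0.82) = 0.6078.
Terminal values V(3,·): V(3,0)=0.0000, V(3,1)=25.0000, V(3,2)=25.0000, V(3,3)=25.0000
  t=2,j=0: stock 53.1196 → up 70.6491 (V=25.0000), down 43.5581 (V=0.0000). Price 13.4479; hedge Δ=0.9228, bond B=-35.5718.
  t=2,j=1: stock 86.1574 → up 114.5893 (V=25.0000), down 70.6491 (V=25.0000). Price 22.1239; hedge Δ=0.0000, bond B=22.1239.
  t=2,j=2: stock 139.7431 → up 185.8583 (V=25.0000), down 114.5893 (V=25.0000). Price 22.1239; hedge Δ=0.0000, bond B=22.1239.
  t=1,j=0: stock 64.7800 → up 86.1574 (V=22.1239), down 53.1196 (V=13.4479). Price 16.5677; hedge Δ=0.2626, bond B=-0.4441.
  t=1,j=1: stock 105.0700 → up 139.7431 (V=22.1239), down 86.1574 (V=22.1239). Price 19.5787; hedge Δ=0.0000, bond B=19.5787.
  t=0,j=0: stock 79.0000 → up 105.0700 (V=19.5787), down 64.7800 (V=16.5677). Price 16.2813; hedge Δ=0.0747, bond B=10.3775.
Root portfolio cost Δ·79+B reproduces V0=16.2813.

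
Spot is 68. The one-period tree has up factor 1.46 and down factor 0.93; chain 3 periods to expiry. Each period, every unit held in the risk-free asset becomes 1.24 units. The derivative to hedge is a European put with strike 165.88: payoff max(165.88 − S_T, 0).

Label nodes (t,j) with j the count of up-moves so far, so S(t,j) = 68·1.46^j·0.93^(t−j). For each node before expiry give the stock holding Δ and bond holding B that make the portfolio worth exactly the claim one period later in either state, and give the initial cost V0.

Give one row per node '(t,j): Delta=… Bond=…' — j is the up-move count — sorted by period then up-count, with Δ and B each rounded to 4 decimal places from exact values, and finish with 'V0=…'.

No-arbitrage ⇒ martingale measure with p* = (R−d)/(u−d) = 0.5849.
Terminal values V(3,·): V(3,0)=111.1837, V(3,1)=80.0127, V(3,2)=31.0776, V(3,3)=0.0000
(2,0): S=58.8132. Δ = (V_up−V_dn)/(S_up−S_dn) = (80.0127−111.1837)/(85.8673−54.6963) = -1.0000. V = [p*·80.0127 + (1−p*)·111.1837]/1.24 = 74.9610. B = V − Δ·S = 133.7742.
(2,1): S=92.3304. Δ = (V_up−V_dn)/(S_up−S_dn) = (31.0776−80.0127)/(134.8024−85.8673) = -1.0000. V = [p*·31.0776 + (1−p*)·80.0127]/1.24 = 41.4438. B = V − Δ·S = 133.7742.
(2,2): S=144.9488. Δ = (V_up−V_dn)/(S_up−S_dn) = (0.0000−31.0776)/(211.6252−134.8024) = -0.4045. V = [p*·0.0000 + (1−p*)·31.0776]/1.24 = 10.4033. B = V − Δ·S = 69.0404.
(1,0): S=63.2400. Δ = (V_up−V_dn)/(S_up−S_dn) = (41.4438−74.9610)/(92.3304−58.8132) = -1.0000. V = [p*·41.4438 + (1−p*)·74.9610]/1.24 = 44.6424. B = V − Δ·S = 107.8824.
(1,1): S=99.2800. Δ = (V_up−V_dn)/(S_up−S_dn) = (10.4033−41.4438)/(144.9488−92.3304) = -0.5899. V = [p*·10.4033 + (1−p*)·41.4438]/1.24 = 18.7807. B = V − Δ·S = 77.3476.
(0,0): S=68.0000. Δ = (V_up−V_dn)/(S_up−S_dn) = (18.7807−44.6424)/(99.2800−63.2400) = -0.7176. V = [p*·18.7807 + (1−p*)·44.6424]/1.24 = 23.8030. B = V − Δ·S = 72.5987.
Self-financing check: at every node Δ·S+B equals the discounted successor values.

(0,0): Delta=-0.7176 Bond=72.5987
(1,0): Delta=-1.0000 Bond=107.8824
(1,1): Delta=-0.5899 Bond=77.3476
(2,0): Delta=-1.0000 Bond=133.7742
(2,1): Delta=-1.0000 Bond=133.7742
(2,2): Delta=-0.4045 Bond=69.0404
V0=23.8030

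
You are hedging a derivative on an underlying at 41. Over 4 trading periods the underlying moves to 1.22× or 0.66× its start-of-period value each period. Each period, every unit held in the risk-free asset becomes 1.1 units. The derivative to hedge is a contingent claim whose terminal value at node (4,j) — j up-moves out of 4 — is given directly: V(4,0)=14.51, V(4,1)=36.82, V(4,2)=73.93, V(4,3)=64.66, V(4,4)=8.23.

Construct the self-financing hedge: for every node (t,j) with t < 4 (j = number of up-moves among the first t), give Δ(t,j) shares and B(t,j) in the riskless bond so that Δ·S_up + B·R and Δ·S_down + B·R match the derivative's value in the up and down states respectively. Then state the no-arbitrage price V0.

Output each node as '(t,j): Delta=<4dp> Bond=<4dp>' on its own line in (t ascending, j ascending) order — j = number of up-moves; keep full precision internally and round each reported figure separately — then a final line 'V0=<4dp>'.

(0,0): Delta=-0.8774 Bond=65.8665
(1,0): Delta=0.4253 Bond=37.2013
(1,1): Delta=-1.0697 Bond=82.0673
(2,0): Delta=3.0849 Bond=-6.5783
(2,1): Delta=0.0329 Bond=53.8759
(2,2): Delta=-1.2323 Bond=100.2008
(3,0): Delta=3.3798 Bond=-10.7127
(3,1): Delta=3.0414 Bond=-6.2880
(3,2): Delta=-0.4110 Bond=77.1412
(3,3): Delta=-1.3535 Bond=119.2425
V0=29.8911

No-arbitrage ⇒ martingale measure with p* = (R−d)/(u−d) = 0.7857.
Terminal values V(4,·): V(4,0)=14.5100, V(4,1)=36.8200, V(4,2)=73.9300, V(4,3)=64.6600, V(4,4)=8.2300
  t=3,j=0: stock 11.7873 → up 14.3805 (V=36.8200), down 7.7796 (V=14.5100). Price 29.1266; hedge Δ=3.3798, bond B=-10.7127.
  t=3,j=1: stock 21.7887 → up 26.5822 (V=73.9300), down 14.3805 (V=36.8200). Price 59.9799; hedge Δ=3.0414, bond B=-6.2880.
  t=3,j=2: stock 40.2761 → up 49.1368 (V=64.6600), down 26.5822 (V=73.9300). Price 60.5877; hedge Δ=-0.4110, bond B=77.1412.
  t=3,j=3: stock 74.4498 → up 90.8287 (V=8.2300), down 49.1368 (V=64.6600). Price 18.4747; hedge Δ=-1.3535, bond B=119.2425.
  t=2,j=0: stock 17.8596 → up 21.7887 (V=59.9799), down 11.7873 (V=29.1266). Price 48.5168; hedge Δ=3.0849, bond B=-6.5783.
  t=2,j=1: stock 33.0132 → up 40.2761 (V=60.5877), down 21.7887 (V=59.9799). Price 54.9613; hedge Δ=0.0329, bond B=53.8759.
  t=2,j=2: stock 61.0244 → up 74.4498 (V=18.4747), down 40.2761 (V=60.5877). Price 24.9990; hedge Δ=-1.2323, bond B=100.2008.
  t=1,j=0: stock 27.0600 → up 33.0132 (V=54.9613), down 17.8596 (V=48.5168). Price 48.7094; hedge Δ=0.4253, bond B=37.2013.
  t=1,j=1: stock 50.0200 → up 61.0244 (V=24.9990), down 33.0132 (V=54.9613). Price 28.5632; hedge Δ=-1.0697, bond B=82.0673.
  t=0,j=0: stock 41.0000 → up 50.0200 (V=28.5632), down 27.0600 (V=48.7094). Price 29.8911; hedge Δ=-0.8774, bond B=65.8665.
The time-0 hedge costs 29.8911, which is the no-arbitrage price.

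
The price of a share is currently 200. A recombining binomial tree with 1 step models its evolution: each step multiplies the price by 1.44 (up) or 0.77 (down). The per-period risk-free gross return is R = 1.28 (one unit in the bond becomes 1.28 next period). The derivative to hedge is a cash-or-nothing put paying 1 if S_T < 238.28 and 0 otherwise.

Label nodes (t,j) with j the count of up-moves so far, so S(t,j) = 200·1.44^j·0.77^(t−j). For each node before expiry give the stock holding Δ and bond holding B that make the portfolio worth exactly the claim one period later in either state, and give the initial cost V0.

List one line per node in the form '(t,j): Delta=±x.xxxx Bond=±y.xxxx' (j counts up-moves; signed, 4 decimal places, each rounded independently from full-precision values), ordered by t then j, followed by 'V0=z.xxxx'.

(0,0): Delta=-0.0075 Bond=1.6791
V0=0.1866

Under the risk-neutral measure, an up-move has probability p* = (R−d)/(u−d) = 0.7612 and values discount at R = 1.28.
At expiry t=1: V(1,0)=1.0000, V(1,1)=0.0000
  t=0,j=0: stock 200.0000 → up 288.0000 (V=0.0000), down 154.0000 (V=1.0000). Price 0.1866; hedge Δ=-0.0075, bond B=1.6791.
Self-financing check: at every node Δ·S+B equals the discounted successor values.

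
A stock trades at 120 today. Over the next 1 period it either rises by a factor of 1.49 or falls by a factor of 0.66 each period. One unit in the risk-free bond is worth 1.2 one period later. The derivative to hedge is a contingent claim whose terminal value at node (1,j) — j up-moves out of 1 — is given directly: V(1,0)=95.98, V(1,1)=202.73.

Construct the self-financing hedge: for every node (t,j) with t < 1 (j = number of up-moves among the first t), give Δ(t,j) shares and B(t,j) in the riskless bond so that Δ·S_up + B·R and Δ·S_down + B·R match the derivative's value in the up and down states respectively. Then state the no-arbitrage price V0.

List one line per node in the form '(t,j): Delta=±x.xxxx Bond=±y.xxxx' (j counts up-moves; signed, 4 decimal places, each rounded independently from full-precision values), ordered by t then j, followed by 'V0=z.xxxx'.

(0,0): Delta=1.0718 Bond=9.2454
V0=137.8598

Risk-neutral probability p* = (R−d)/(u−d) = (1.2−0.66)/(1.49−0.66) = 0.6506.
At expiry t=1: V(1,0)=95.9800, V(1,1)=202.7300
Node (0,0) S=120.0000: V=(p*·202.7300+(1−p*)·95.9800)/1.2=137.8598; Δ=(202.7300−95.9800)/(178.8000−79.2000)=1.0718; B=V−Δ·S=9.2454
Check: Δ(0,0)·S0 + B(0,0) = 137.8598 = V0.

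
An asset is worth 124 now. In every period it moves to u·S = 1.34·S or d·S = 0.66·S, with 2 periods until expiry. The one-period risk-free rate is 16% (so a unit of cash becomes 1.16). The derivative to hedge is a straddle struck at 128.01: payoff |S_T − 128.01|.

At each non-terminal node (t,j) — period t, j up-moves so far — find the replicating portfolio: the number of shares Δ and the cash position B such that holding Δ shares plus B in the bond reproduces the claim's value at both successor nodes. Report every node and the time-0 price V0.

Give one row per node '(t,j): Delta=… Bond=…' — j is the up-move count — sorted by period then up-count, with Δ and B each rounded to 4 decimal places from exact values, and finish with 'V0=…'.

Under the risk-neutral measure, an up-move has probability p* = (R−d)/(u−d) = 0.7353 and values discount at R = 1.16.
At expiry t=2: V(2,0)=73.9956, V(2,1)=18.3444, V(2,2)=94.6444
Node (1,0) S=81.8400: V=(p*·18.3444+(1−p*)·73.9956)/1.16=28.5134; Δ=(18.3444−73.9956)/(109.6656−54.0144)=-1.0000; B=V−Δ·S=110.3534
Node (1,1) S=166.1600: V=(p*·94.6444+(1−p*)·18.3444)/1.16=64.1787; Δ=(94.6444−18.3444)/(222.6544−109.6656)=0.6753; B=V−Δ·S=-48.0271
Node (0,0) S=124.0000: V=(p*·64.1787+(1−p*)·28.5134)/1.16=47.1879; Δ=(64.1787−28.5134)/(166.1600−81.8400)=0.4230; B=V−Δ·S=-5.2611
Self-financing check: at every node Δ·S+B equals the discounted successor values.

(0,0): Delta=0.4230 Bond=-5.2611
(1,0): Delta=-1.0000 Bond=110.3534
(1,1): Delta=0.6753 Bond=-48.0271
V0=47.1879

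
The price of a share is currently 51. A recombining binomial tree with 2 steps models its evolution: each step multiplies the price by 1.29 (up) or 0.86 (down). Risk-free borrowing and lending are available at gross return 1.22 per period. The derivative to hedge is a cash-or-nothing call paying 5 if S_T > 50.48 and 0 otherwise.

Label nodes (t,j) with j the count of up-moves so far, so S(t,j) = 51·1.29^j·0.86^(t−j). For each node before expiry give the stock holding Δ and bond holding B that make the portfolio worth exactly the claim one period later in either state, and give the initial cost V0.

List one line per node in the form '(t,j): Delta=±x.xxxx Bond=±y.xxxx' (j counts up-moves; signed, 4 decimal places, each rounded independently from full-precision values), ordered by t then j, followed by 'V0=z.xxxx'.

(0,0): Delta=0.0304 Bond=1.7187
(1,0): Delta=0.2651 Bond=-8.1967
(1,1): Delta=0.0000 Bond=4.0984
V0=3.2703

No-arbitrage ⇒ martingale measure with p* = (R−d)/(u−d) = 0.8372.
Terminal values V(2,·): V(2,0)=0.0000, V(2,1)=5.0000, V(2,2)=5.0000
Node (1,0) S=43.8600: V=(p*·5.0000+(1−p*)·0.0000)/1.22=3.4312; Δ=(5.0000−0.0000)/(56.5794−37.7196)=0.2651; B=V−Δ·S=-8.1967
Node (1,1) S=65.7900: V=(p*·5.0000+(1−p*)·5.0000)/1.22=4.0984; Δ=(5.0000−5.0000)/(84.8691−56.5794)=0.0000; B=V−Δ·S=4.0984
Node (0,0) S=51.0000: V=(p*·4.0984+(1−p*)·3.4312)/1.22=3.2703; Δ=(4.0984−3.4312)/(65.7900−43.8600)=0.0304; B=V−Δ·S=1.7187
Self-financing check: at every node Δ·S+B equals the discounted successor values.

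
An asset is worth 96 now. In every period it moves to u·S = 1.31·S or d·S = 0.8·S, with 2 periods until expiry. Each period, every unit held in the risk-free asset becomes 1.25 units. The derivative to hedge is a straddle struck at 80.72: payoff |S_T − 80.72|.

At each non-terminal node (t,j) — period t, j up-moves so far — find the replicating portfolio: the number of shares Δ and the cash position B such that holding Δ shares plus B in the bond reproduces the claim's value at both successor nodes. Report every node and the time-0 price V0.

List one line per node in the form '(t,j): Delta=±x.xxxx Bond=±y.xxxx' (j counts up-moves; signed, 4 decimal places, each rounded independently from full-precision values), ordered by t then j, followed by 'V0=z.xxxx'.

Risk-neutral probability p* = (R−d)/(u−d) = (1.25−0.8)/(1.31−0.8) = 0.8824.
Payoff layer (t=2): V(2,0)=19.2800, V(2,1)=19.8880, V(2,2)=84.0256
Node (1,0) S=76.8000: V=(p*·19.8880+(1−p*)·19.2800)/1.25=15.8532; Δ=(19.8880−19.2800)/(100.6080−61.4400)=0.0155; B=V−Δ·S=14.6610
Node (1,1) S=125.7600: V=(p*·84.0256+(1−p*)·19.8880)/1.25=61.1840; Δ=(84.0256−19.8880)/(164.7456−100.6080)=1.0000; B=V−Δ·S=-64.5760
Node (0,0) S=96.0000: V=(p*·61.1840+(1−p*)·15.8532)/1.25=44.6808; Δ=(61.1840−15.8532)/(125.7600−76.8000)=0.9259; B=V−Δ·S=-44.2032
Root portfolio cost Δ·96+B reproduces V0=44.6808.

(0,0): Delta=0.9259 Bond=-44.2032
(1,0): Delta=0.0155 Bond=14.6610
(1,1): Delta=1.0000 Bond=-64.5760
V0=44.6808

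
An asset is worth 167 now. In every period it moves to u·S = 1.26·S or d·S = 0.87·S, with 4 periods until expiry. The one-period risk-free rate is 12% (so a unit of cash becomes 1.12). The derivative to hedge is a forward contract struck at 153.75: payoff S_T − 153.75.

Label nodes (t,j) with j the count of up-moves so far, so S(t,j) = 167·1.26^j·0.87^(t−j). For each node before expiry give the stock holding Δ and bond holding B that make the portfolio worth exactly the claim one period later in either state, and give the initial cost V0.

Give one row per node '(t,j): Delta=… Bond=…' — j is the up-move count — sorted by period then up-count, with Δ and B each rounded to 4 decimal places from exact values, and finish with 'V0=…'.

Since d<R<u, set p* = (R−d)/(u−d) = 0.6410; price each node as the discounted p*-expectation of its children.
Payoff layer (t=4): V(4,0)=-58.0761, V(4,1)=-15.1878, V(4,2)=46.9263, V(4,3)=136.8846, V(4,4)=267.1691
Node (3,0) S=109.9700: V=(p*·-15.1878+(1−p*)·-58.0761)/1.12=-27.3068; Δ=(-15.1878−-58.0761)/(138.5622−95.6739)=1.0000; B=V−Δ·S=-137.2768
Node (3,1) S=159.2669: V=(p*·46.9263+(1−p*)·-15.1878)/1.12=21.9901; Δ=(46.9263−-15.1878)/(200.6763−138.5622)=1.0000; B=V−Δ·S=-137.2768
Node (3,2) S=230.6624: V=(p*·136.8846+(1−p*)·46.9263)/1.12=93.3856; Δ=(136.8846−46.9263)/(290.6346−200.6763)=1.0000; B=V−Δ·S=-137.2768
Node (3,3) S=334.0628: V=(p*·267.1691+(1−p*)·136.8846)/1.12=196.7860; Δ=(267.1691−136.8846)/(420.9191−290.6346)=1.0000; B=V−Δ·S=-137.2768
Node (2,0) S=126.4023: V=(p*·21.9901+(1−p*)·-27.3068)/1.12=3.8337; Δ=(21.9901−-27.3068)/(159.2669−109.9700)=1.0000; B=V−Δ·S=-122.5686
Node (2,1) S=183.0654: V=(p*·93.3856+(1−p*)·21.9901)/1.12=60.4968; Δ=(93.3856−21.9901)/(230.6624−159.2669)=1.0000; B=V−Δ·S=-122.5686
Node (2,2) S=265.1292: V=(p*·196.7860+(1−p*)·93.3856)/1.12=142.5606; Δ=(196.7860−93.3856)/(334.0628−230.6624)=1.0000; B=V−Δ·S=-122.5686
Node (1,0) S=145.2900: V=(p*·60.4968+(1−p*)·3.8337)/1.12=35.8538; Δ=(60.4968−3.8337)/(183.0654−126.4023)=1.0000; B=V−Δ·S=-109.4362
Node (1,1) S=210.4200: V=(p*·142.5606+(1−p*)·60.4968)/1.12=100.9838; Δ=(142.5606−60.4968)/(265.1292−183.0654)=1.0000; B=V−Δ·S=-109.4362
Node (0,0) S=167.0000: V=(p*·100.9838+(1−p*)·35.8538)/1.12=69.2891; Δ=(100.9838−35.8538)/(210.4200−145.2900)=1.0000; B=V−Δ·S=-97.7109
The time-0 hedge costs 69.2891, which is the no-arbitrage price.

(0,0): Delta=1.0000 Bond=-97.7109
(1,0): Delta=1.0000 Bond=-109.4362
(1,1): Delta=1.0000 Bond=-109.4362
(2,0): Delta=1.0000 Bond=-122.5686
(2,1): Delta=1.0000 Bond=-122.5686
(2,2): Delta=1.0000 Bond=-122.5686
(3,0): Delta=1.0000 Bond=-137.2768
(3,1): Delta=1.0000 Bond=-137.2768
(3,2): Delta=1.0000 Bond=-137.2768
(3,3): Delta=1.0000 Bond=-137.2768
V0=69.2891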